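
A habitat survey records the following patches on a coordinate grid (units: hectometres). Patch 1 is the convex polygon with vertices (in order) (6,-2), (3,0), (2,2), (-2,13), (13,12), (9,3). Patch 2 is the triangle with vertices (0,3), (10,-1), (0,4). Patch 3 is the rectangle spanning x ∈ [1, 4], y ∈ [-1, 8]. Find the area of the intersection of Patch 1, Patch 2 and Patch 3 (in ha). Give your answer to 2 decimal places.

1.61

The intersection is the polygon with vertices (4,2), (4,1.4), (1.915,2.234), (1.556,3.222).
By the shoelace formula its area is 1.61.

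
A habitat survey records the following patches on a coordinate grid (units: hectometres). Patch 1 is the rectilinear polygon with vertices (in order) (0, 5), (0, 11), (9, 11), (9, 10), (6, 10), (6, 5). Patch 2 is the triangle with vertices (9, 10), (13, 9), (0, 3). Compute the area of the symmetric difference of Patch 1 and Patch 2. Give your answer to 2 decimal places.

|Patch 1| = 39, |Patch 2| = 18.5, |Patch 1∩Patch 2| = 3.9304.
|Patch 1 △ Patch 2| = |Patch 1| + |Patch 2| − 2·|Patch 1∩Patch 2| = 39 + 18.5 − 7.8608 = 49.64.

49.64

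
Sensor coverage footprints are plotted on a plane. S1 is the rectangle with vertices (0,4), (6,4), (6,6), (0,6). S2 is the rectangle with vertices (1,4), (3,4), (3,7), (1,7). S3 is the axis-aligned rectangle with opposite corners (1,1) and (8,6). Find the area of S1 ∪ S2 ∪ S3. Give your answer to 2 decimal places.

By inclusion–exclusion:
Individual areas: |S1| = 12, |S2| = 6, |S3| = 35.
|S1∩S2|: x∈[1,3], y∈[4,6] → 2·2 = 4.
|S1∩S3|: x∈[1,6], y∈[4,6] → 5·2 = 10.
|S2∩S3|: x∈[1,3], y∈[4,6] → 2·2 = 4.
|S1∩S2∩S3| = 4.
|S1 ∪ S2 ∪ S3| = 53 − 18 + 4 = 39.00.

39.00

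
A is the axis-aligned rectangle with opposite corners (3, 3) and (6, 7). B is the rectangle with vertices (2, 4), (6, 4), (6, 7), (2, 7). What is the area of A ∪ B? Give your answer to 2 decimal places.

By inclusion–exclusion:
Individual areas: |A| = 12, |B| = 12.
|A∩B|: x∈[3,6], y∈[4,7] → 3·3 = 9.
|A ∪ B| = 24 − 9 = 15.00.

15.00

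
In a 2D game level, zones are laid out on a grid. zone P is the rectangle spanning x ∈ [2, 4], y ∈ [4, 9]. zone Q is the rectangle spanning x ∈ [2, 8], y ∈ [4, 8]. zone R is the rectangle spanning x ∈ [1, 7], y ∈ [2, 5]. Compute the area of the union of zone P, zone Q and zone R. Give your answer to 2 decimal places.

By inclusion–exclusion:
Individual areas: |zone P| = 10, |zone Q| = 24, |zone R| = 18.
|zone P∩zone Q|: x∈[2,4], y∈[4,8] → 2·4 = 8.
|zone P∩zone R|: x∈[2,4], y∈[4,5] → 2·1 = 2.
|zone Q∩zone R|: x∈[2,7], y∈[4,5] → 5·1 = 5.
|zone P∩zone Q∩zone R| = 2.
|zone P ∪ zone Q ∪ zone R| = 52 − 15 + 2 = 39.00.

39.00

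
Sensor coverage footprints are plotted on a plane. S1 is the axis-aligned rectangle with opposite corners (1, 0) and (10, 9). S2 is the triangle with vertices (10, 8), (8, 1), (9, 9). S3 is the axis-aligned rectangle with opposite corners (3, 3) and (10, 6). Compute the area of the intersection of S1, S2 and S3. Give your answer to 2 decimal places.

The intersection is the polygon with vertices (8.625,6), (9.429,6), (8.571,3), (8.25,3).
By the shoelace formula its area is 1.69.

1.69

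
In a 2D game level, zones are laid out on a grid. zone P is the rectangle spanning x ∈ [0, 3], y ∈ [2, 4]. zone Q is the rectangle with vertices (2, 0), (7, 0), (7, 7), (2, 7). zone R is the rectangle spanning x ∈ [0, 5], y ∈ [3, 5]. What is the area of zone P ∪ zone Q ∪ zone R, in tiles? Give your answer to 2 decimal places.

41.00

By inclusion–exclusion:
Individual areas: |zone P| = 6, |zone Q| = 35, |zone R| = 10.
|zone P∩zone Q|: x∈[2,3], y∈[2,4] → 1·2 = 2.
|zone P∩zone R|: x∈[0,3], y∈[3,4] → 3·1 = 3.
|zone Q∩zone R|: x∈[2,5], y∈[3,5] → 3·2 = 6.
|zone P∩zone Q∩zone R| = 1.
|zone P ∪ zone Q ∪ zone R| = 51 − 11 + 1 = 41.00.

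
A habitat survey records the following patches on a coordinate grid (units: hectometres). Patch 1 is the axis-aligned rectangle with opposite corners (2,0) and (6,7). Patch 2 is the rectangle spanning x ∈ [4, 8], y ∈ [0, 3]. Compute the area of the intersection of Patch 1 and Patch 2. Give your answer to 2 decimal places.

6.00

|Patch 1∩Patch 2|: x∈[4,6], y∈[0,3] → 2·3 = 6.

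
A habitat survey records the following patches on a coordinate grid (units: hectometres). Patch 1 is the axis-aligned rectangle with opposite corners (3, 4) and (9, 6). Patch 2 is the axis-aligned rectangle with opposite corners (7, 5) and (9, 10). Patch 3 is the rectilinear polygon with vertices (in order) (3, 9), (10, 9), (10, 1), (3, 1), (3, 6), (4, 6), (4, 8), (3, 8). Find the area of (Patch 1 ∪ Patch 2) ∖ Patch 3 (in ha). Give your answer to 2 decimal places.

|Patch 1 ∪ Patch 2| = 20.
|(Patch 1 ∪ Patch 2) ∩ Patch 3| = 18.
|(Patch 1 ∪ Patch 2) ∖ Patch 3| = 20 − 18 = 2.00.

2.00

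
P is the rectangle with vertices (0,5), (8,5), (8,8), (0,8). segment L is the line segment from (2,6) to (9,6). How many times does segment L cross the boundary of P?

The segment meets the boundary at (8,6).

1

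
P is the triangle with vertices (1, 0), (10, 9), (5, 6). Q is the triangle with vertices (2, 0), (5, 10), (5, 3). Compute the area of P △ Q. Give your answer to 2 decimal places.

|P| = 9, |Q| = 10.5, |P∩Q| = 3.3506.
|P △ Q| = |P| + |Q| − 2·|P∩Q| = 9 + 10.5 − 6.7013 = 12.80.

12.80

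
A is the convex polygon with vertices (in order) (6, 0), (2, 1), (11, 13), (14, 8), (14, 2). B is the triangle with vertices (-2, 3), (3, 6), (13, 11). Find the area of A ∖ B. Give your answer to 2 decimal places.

83.96

|A| = 84.5, |A∩B| = 0.5382.
|A ∖ B| = |A| − |A∩B| = 84.5 − 0.5382 = 83.96.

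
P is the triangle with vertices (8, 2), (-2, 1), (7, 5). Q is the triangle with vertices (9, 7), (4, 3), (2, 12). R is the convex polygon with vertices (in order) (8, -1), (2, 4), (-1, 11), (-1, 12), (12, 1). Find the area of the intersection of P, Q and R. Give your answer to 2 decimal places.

The intersection is the polygon with vertices (4,3), (3.865,3.607), (5.875,4.5).
By the shoelace formula its area is 0.67.

0.67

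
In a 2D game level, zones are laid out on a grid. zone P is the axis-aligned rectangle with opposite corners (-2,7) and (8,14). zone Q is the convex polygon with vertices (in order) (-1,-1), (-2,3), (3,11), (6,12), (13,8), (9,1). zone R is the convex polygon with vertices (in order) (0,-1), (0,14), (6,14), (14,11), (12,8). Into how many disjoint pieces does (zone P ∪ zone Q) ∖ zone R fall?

(zone P ∪ zone Q) ∖ zone R splits into 4 disjoint pieces (area 14, area 0.75, area 31.3433, area 9.1).

4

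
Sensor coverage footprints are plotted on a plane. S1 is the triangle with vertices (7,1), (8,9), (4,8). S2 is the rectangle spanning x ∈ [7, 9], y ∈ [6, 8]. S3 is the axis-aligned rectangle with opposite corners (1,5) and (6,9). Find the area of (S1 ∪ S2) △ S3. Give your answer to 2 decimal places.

28.86

|S1 ∪ S2| = 18.
|(S1 ∪ S2) ∩ S3| = 4.5714.
|(S1 ∪ S2) △ S3| = 18 + 20 − 9.1429 = 28.86.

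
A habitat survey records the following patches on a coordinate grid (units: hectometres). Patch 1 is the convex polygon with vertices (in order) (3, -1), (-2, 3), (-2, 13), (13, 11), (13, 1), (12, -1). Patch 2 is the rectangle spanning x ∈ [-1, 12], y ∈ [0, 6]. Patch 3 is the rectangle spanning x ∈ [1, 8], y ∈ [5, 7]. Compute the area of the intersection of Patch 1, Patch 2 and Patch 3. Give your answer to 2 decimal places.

The intersection is the polygon with vertices (8,6), (8,5), (1,5), (1,6).
By the shoelace formula its area is 7.00.

7.00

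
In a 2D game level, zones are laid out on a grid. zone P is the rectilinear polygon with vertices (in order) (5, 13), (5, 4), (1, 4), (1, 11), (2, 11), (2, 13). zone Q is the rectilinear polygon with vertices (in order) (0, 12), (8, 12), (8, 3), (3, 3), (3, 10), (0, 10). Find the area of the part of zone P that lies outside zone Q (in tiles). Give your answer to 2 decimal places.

15.00

|zone P| = 34, |zone P∩zone Q| = 19.
|zone P ∖ zone Q| = |zone P| − |zone P∩zone Q| = 34 − 19 = 15.00.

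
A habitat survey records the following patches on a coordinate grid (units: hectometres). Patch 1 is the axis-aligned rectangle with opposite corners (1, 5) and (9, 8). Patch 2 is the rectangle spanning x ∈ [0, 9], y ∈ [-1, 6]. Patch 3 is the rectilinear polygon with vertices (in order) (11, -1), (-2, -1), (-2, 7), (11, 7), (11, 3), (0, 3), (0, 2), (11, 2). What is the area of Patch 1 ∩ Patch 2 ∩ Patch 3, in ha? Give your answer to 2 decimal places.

The intersection is the polygon with vertices (1,5), (1,6), (9,6), (9,5).
By the shoelace formula its area is 8.00.

8.00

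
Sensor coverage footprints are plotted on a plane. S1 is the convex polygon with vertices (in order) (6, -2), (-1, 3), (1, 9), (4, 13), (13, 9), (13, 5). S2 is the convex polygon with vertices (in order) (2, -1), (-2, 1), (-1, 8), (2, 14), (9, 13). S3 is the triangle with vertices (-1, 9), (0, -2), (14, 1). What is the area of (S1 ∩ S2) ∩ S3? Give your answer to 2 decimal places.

26.55

The region (S1 ∩ S2) ∩ S3 is the polygon with vertices (0.698,8.094), (5.316,5.632), (2.684,0.368), (-0.417,2.583), (-0.571,4.286).
By the shoelace formula its area is 26.55.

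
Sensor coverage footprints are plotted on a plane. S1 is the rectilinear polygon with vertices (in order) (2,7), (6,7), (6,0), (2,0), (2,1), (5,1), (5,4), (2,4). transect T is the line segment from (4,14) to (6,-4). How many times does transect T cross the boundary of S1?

The segment meets the boundary at (5.556,0), (4.778,7).

2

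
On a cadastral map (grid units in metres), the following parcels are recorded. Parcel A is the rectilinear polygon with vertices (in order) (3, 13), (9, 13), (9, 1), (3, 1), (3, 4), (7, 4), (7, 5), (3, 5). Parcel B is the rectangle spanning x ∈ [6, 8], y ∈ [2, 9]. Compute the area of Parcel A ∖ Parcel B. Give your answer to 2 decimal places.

55.00

|Parcel A| = 68, |Parcel A∩Parcel B| = 13.
|Parcel A ∖ Parcel B| = |Parcel A| − |Parcel A∩Parcel B| = 68 − 13 = 55.00.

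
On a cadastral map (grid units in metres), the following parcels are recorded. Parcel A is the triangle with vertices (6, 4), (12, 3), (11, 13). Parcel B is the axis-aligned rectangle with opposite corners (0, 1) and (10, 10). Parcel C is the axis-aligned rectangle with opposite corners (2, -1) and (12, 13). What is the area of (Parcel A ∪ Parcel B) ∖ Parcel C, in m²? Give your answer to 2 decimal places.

18.00

|Parcel A ∪ Parcel B| = 104.1667.
|(Parcel A ∪ Parcel B) ∩ Parcel C| = 86.1667.
|(Parcel A ∪ Parcel B) ∖ Parcel C| = 104.1667 − 86.1667 = 18.00.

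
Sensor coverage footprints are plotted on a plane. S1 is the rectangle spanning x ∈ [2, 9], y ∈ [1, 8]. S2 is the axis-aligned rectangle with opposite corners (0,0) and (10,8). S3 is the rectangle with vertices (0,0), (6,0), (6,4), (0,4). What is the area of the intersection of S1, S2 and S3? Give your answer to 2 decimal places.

The intersection is the polygon with vertices (2,1), (2,4), (6,4), (6,1).
By the shoelace formula its area is 12.00.

12.00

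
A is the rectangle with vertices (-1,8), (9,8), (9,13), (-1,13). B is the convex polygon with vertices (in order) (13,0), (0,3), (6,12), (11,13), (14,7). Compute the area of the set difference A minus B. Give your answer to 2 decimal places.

31.77

|A| = 50, |A∩B| = 18.2333.
|A ∖ B| = |A| − |A∩B| = 50 − 18.2333 = 31.77.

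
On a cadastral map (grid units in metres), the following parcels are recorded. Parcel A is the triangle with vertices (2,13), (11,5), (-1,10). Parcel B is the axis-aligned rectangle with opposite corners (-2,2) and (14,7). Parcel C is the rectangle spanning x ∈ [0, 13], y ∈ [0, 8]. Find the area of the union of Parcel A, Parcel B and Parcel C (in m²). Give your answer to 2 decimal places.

By inclusion–exclusion:
Individual areas: |Parcel A| = 25.5, |Parcel B| = 80, |Parcel C| = 104.
|Parcel A∩Parcel B| = 2.55.
|Parcel A∩Parcel C| = 5.7375.
|Parcel B∩Parcel C|: x∈[0,13], y∈[2,7] → 13·5 = 65.
|Parcel A∩Parcel B∩Parcel C| = 2.55.
|Parcel A ∪ Parcel B ∪ Parcel C| = 209.5 − 73.2875 + 2.55 = 138.76.

138.76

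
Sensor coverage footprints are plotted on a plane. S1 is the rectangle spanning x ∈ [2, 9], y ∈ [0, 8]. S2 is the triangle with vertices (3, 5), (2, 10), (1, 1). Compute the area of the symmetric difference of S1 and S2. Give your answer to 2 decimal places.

56.80

|S1| = 56, |S2| = 7, |S1∩S2| = 3.1.
|S1 △ S2| = |S1| + |S2| − 2·|S1∩S2| = 56 + 7 − 6.2 = 56.80.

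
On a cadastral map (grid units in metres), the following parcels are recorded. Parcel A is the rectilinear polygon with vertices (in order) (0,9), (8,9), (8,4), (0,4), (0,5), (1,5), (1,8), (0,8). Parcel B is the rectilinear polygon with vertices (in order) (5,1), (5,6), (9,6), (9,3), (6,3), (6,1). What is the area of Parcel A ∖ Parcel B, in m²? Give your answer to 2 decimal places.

31.00

|Parcel A| = 37, |Parcel A∩Parcel B| = 6.
|Parcel A ∖ Parcel B| = |Parcel A| − |Parcel A∩Parcel B| = 37 − 6 = 31.00.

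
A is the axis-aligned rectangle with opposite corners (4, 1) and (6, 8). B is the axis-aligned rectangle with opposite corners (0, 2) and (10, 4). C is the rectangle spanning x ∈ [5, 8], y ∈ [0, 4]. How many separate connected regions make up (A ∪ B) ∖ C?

(A ∪ B) ∖ C splits into 2 disjoint pieces (area 19, area 4).

2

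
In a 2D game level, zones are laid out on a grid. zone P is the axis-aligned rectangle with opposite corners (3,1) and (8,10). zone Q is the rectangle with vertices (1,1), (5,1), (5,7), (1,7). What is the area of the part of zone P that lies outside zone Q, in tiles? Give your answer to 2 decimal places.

33.00

|zone P∩zone Q|: x∈[3,5], y∈[1,7] → 2·6 = 12.
|zone P| = 45.
|zone P ∖ zone Q| = |zone P| − |zone P∩zone Q| = 45 − 12 = 33.00.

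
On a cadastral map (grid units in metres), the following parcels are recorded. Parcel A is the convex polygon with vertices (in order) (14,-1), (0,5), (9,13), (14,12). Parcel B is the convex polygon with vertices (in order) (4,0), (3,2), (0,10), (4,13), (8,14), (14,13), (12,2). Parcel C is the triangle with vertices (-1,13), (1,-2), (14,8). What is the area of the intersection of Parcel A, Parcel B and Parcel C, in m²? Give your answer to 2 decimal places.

The intersection is the polygon with vertices (1.406,6.25), (6.273,10.576), (13.143,8.286), (12.943,7.187), (6.486,2.22), (2.234,4.043).
By the shoelace formula its area is 56.24.

56.24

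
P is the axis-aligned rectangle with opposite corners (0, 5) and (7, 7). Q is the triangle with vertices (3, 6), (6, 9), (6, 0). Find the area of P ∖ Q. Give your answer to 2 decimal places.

8.75

|P| = 14, |P∩Q| = 5.25.
|P ∖ Q| = |P| − |P∩Q| = 14 − 5.25 = 8.75.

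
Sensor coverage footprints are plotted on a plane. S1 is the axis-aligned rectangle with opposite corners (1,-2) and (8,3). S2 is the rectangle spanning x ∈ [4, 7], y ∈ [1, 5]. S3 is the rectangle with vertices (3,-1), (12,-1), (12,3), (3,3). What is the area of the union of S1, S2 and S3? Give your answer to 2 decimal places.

57.00

By inclusion–exclusion:
Individual areas: |S1| = 35, |S2| = 12, |S3| = 36.
|S1∩S2|: x∈[4,7], y∈[1,3] → 3·2 = 6.
|S1∩S3|: x∈[3,8], y∈[-1,3] → 5·4 = 20.
|S2∩S3|: x∈[4,7], y∈[1,3] → 3·2 = 6.
|S1∩S2∩S3| = 6.
|S1 ∪ S2 ∪ S3| = 83 − 32 + 6 = 57.00.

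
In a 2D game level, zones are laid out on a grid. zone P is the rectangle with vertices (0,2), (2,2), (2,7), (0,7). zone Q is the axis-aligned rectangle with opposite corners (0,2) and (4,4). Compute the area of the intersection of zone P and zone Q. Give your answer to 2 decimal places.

|zone P∩zone Q|: x∈[0,2], y∈[2,4] → 2·2 = 4.

4.00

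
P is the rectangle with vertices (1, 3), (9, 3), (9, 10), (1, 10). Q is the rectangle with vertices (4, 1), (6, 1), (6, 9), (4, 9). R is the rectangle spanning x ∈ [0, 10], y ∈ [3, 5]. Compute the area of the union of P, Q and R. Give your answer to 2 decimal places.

64.00

By inclusion–exclusion:
Individual areas: |P| = 56, |Q| = 16, |R| = 20.
|P∩Q|: x∈[4,6], y∈[3,9] → 2·6 = 12.
|P∩R|: x∈[1,9], y∈[3,5] → 8·2 = 16.
|Q∩R|: x∈[4,6], y∈[3,5] → 2·2 = 4.
|P∩Q∩R| = 4.
|P ∪ Q ∪ R| = 92 − 32 + 4 = 64.00.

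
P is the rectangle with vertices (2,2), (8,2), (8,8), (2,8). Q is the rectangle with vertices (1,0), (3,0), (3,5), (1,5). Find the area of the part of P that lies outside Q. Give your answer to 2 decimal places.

|P∩Q|: x∈[2,3], y∈[2,5] → 1·3 = 3.
|P| = 36.
|P ∖ Q| = |P| − |P∩Q| = 36 − 3 = 33.00.

33.00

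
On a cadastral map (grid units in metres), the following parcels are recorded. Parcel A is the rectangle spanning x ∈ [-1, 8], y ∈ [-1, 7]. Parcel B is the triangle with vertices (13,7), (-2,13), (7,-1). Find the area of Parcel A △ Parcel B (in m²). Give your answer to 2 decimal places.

94.19

|Parcel A| = 72, |Parcel B| = 78, |Parcel A∩Parcel B| = 27.9048.
|Parcel A △ Parcel B| = |Parcel A| + |Parcel B| − 2·|Parcel A∩Parcel B| = 72 + 78 − 55.8095 = 94.19.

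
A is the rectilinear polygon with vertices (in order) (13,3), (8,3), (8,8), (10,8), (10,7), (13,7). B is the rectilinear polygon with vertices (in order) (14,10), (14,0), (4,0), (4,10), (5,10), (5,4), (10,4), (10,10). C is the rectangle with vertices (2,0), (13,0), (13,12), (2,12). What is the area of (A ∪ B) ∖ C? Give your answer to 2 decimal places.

|A ∪ B| = 78.
|(A ∪ B) ∩ C| = 68.
|(A ∪ B) ∖ C| = 78 − 68 = 10.00.

10.00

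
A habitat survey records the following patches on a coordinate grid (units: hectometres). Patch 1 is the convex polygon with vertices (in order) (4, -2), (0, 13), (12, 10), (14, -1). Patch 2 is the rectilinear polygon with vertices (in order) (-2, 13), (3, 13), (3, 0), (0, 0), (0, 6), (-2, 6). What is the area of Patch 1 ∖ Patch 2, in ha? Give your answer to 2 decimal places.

|Patch 1| = 140, |Patch 1∩Patch 2| = 15.75.
|Patch 1 ∖ Patch 2| = |Patch 1| − |Patch 1∩Patch 2| = 140 − 15.75 = 124.25.

124.25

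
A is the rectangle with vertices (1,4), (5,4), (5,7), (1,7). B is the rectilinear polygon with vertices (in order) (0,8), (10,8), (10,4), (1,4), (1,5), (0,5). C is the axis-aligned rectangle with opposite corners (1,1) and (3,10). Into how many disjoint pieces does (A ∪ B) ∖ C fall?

2

(A ∪ B) ∖ C splits into 2 disjoint pieces (area 3, area 28).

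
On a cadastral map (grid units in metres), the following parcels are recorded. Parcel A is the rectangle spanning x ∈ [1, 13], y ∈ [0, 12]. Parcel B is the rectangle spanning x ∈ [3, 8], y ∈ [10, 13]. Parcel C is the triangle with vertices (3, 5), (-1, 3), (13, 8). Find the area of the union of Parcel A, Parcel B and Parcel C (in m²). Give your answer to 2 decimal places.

149.29

By inclusion–exclusion:
Individual areas: |Parcel A| = 144, |Parcel B| = 15, |Parcel C| = 4.
|Parcel A∩Parcel B|: x∈[3,8], y∈[10,12] → 5·2 = 10.
|Parcel A∩Parcel C| = 3.7143.
|Parcel B∩Parcel C| = 0.
|Parcel A∩Parcel B∩Parcel C| = 0.
|Parcel A ∪ Parcel B ∪ Parcel C| = 163 − 13.7143 + 0 = 149.29.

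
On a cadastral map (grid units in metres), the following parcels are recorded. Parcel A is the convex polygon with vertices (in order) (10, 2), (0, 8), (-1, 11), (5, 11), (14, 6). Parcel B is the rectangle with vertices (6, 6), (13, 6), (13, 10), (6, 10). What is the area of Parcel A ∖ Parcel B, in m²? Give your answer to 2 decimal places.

|Parcel A| = 67, |Parcel A∩Parcel B| = 17.3222.
|Parcel A ∖ Parcel B| = |Parcel A| − |Parcel A∩Parcel B| = 67 − 17.3222 = 49.68.

49.68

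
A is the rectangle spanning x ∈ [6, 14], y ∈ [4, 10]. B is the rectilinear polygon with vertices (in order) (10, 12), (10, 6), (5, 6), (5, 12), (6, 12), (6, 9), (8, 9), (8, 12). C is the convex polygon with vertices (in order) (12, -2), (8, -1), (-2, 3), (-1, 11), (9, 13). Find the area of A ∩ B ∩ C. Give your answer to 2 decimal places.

13.60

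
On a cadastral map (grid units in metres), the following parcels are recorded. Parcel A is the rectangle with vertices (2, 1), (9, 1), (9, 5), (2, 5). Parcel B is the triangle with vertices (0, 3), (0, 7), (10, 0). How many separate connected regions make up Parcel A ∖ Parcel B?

2

Parcel A ∖ Parcel B splits into 2 disjoint pieces (area 13.1429, area 3.2667).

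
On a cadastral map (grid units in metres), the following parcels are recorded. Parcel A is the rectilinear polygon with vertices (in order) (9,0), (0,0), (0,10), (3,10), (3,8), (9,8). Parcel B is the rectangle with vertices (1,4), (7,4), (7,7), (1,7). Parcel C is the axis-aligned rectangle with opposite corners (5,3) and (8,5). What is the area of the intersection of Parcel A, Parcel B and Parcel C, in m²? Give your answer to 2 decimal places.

2.00

The intersection is the polygon with vertices (7,4), (5,4), (5,5), (7,5).
By the shoelace formula its area is 2.00.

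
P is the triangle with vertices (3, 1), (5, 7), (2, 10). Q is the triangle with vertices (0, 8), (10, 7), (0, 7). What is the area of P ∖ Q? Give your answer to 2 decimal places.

|P| = 12, |P∩Q| = 1.583.
|P ∖ Q| = |P| − |P∩Q| = 12 − 1.583 = 10.42.

10.42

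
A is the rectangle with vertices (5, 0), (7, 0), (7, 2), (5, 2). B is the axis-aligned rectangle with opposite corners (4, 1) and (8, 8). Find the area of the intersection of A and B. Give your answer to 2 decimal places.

|A∩B|: x∈[5,7], y∈[1,2] → 2·1 = 2.

2.00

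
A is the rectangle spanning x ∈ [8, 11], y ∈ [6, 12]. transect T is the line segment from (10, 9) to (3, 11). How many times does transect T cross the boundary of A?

The segment meets the boundary at (8,9.571).

1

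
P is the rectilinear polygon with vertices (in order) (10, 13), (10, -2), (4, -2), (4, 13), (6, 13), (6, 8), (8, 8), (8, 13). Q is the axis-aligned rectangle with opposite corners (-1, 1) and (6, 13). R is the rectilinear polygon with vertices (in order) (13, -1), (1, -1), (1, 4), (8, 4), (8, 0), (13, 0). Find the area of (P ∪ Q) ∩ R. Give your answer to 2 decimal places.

The region (P ∪ Q) ∩ R is the polygon with vertices (4,1), (1,1), (1,4), (8,4), (8,0), (10,0), (10,-1), (4,-1).
By the shoelace formula its area is 31.00.

31.00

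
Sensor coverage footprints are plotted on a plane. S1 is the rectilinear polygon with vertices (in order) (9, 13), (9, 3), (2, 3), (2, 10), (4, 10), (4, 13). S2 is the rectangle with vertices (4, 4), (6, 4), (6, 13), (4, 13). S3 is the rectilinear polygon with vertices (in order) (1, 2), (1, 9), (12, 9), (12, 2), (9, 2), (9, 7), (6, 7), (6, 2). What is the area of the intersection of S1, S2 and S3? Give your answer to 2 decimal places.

The intersection is the polygon with vertices (6,7), (6,4), (4,4), (4,9), (6,9).
By the shoelace formula its area is 10.00.

10.00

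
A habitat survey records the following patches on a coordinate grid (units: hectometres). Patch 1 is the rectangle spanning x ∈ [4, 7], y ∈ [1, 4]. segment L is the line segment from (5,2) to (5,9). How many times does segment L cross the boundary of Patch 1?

The segment meets the boundary at (5,4).

1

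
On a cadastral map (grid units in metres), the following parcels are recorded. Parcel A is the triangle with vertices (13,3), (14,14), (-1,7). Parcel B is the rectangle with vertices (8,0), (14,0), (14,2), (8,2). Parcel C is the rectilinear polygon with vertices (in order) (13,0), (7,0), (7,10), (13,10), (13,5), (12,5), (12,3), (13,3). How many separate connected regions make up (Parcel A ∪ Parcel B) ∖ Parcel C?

2

(Parcel A ∪ Parcel B) ∖ Parcel C splits into 2 disjoint pieces (area 44, area 2).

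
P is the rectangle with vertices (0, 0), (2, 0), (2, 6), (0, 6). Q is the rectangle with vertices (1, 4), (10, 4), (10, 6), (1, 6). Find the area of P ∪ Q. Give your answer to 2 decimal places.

28.00

By inclusion–exclusion:
Individual areas: |P| = 12, |Q| = 18.
|P∩Q|: x∈[1,2], y∈[4,6] → 1·2 = 2.
|P ∪ Q| = 30 − 2 = 28.00.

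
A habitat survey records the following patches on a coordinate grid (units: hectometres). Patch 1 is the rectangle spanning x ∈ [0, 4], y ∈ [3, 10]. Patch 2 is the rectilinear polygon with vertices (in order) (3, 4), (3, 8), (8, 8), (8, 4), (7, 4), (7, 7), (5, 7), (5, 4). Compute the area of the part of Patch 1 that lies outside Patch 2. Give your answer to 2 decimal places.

24.00

|Patch 1| = 28, |Patch 1∩Patch 2| = 4.
|Patch 1 ∖ Patch 2| = |Patch 1| − |Patch 1∩Patch 2| = 28 − 4 = 24.00.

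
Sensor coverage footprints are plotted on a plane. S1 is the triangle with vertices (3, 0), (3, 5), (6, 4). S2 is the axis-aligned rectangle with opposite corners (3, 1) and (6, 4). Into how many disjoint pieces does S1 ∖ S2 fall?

S1 ∖ S2 splits into 2 disjoint pieces (area 0.375, area 1.5).

2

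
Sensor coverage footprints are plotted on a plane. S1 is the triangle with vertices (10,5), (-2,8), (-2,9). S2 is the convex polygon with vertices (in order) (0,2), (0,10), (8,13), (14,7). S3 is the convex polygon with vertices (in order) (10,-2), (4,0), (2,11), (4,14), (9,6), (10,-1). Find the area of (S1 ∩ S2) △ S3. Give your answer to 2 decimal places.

|S1 ∩ S2| = 4.1342.
|(S1 ∩ S2) ∩ S3| = 2.184.
|(S1 ∩ S2) △ S3| = 4.1342 + 72.5 − 4.3681 = 72.27.

72.27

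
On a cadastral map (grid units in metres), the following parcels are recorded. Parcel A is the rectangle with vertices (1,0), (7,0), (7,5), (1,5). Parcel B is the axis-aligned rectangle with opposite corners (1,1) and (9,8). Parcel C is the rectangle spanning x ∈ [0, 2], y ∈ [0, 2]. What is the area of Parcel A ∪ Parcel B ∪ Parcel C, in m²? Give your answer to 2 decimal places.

64.00

By inclusion–exclusion:
Individual areas: |Parcel A| = 30, |Parcel B| = 56, |Parcel C| = 4.
|Parcel A∩Parcel B|: x∈[1,7], y∈[1,5] → 6·4 = 24.
|Parcel A∩Parcel C|: x∈[1,2], y∈[0,2] → 1·2 = 2.
|Parcel B∩Parcel C|: x∈[1,2], y∈[1,2] → 1·1 = 1.
|Parcel A∩Parcel B∩Parcel C| = 1.
|Parcel A ∪ Parcel B ∪ Parcel C| = 90 − 27 + 1 = 64.00.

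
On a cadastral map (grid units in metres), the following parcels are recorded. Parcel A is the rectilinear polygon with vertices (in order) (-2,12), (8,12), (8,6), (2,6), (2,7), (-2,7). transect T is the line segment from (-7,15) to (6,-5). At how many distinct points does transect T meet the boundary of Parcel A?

The segment meets the boundary at (-1.8,7), (-2,7.308).

2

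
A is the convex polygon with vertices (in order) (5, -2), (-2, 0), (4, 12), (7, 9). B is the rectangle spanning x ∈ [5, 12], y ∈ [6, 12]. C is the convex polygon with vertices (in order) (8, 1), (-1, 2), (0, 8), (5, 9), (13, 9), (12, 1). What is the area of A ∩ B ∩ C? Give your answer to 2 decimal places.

5.18

The intersection is the polygon with vertices (6.455,6), (5,6), (5,9), (7,9).
By the shoelace formula its area is 5.18.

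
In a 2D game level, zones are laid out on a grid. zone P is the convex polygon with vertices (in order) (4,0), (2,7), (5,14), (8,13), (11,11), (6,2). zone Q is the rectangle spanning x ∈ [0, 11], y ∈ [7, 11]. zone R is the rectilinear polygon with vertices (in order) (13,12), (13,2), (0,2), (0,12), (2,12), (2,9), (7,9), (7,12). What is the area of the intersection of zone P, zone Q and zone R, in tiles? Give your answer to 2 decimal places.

The intersection is the polygon with vertices (11,11), (8.778,7), (2,7), (2.857,9), (7,9), (7,11).
By the shoelace formula its area is 20.70.

20.70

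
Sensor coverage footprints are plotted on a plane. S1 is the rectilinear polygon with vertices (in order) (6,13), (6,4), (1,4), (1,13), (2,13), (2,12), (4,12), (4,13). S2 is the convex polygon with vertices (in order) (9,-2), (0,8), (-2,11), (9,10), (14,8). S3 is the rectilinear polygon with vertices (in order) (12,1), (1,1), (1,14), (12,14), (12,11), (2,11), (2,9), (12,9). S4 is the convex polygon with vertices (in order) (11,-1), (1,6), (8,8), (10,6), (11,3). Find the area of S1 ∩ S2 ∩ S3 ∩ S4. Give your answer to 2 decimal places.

The intersection is the polygon with vertices (1.636,6.182), (6,7.429), (6,4), (3.857,4), (3.162,4.487).
By the shoelace formula its area is 10.04.

10.04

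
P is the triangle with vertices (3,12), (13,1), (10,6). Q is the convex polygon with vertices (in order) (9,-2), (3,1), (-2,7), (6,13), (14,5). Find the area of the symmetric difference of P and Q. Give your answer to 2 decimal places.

119.63

|P| = 8.5, |Q| = 127.5, |P∩Q| = 8.1864.
|P △ Q| = |P| + |Q| − 2·|P∩Q| = 8.5 + 127.5 − 16.3727 = 119.63.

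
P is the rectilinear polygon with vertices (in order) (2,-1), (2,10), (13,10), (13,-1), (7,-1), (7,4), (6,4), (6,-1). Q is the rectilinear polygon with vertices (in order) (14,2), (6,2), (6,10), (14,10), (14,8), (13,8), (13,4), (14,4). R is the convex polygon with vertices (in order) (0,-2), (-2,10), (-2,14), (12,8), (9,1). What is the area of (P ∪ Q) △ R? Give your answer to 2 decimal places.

97.00

|P ∪ Q| = 122.
|(P ∪ Q) ∩ R| = 81.
|(P ∪ Q) △ R| = 122 + 137 − 162 = 97.00.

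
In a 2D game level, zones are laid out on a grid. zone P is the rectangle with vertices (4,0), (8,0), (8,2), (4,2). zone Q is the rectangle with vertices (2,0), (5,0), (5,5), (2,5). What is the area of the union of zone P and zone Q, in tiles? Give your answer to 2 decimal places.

By inclusion–exclusion:
Individual areas: |zone P| = 8, |zone Q| = 15.
|zone P∩zone Q|: x∈[4,5], y∈[0,2] → 1·2 = 2.
|zone P ∪ zone Q| = 23 − 2 = 21.00.

21.00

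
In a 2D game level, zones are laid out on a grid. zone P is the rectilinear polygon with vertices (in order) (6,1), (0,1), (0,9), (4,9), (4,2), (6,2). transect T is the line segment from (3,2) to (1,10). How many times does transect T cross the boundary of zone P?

The segment meets the boundary at (1.25,9).

1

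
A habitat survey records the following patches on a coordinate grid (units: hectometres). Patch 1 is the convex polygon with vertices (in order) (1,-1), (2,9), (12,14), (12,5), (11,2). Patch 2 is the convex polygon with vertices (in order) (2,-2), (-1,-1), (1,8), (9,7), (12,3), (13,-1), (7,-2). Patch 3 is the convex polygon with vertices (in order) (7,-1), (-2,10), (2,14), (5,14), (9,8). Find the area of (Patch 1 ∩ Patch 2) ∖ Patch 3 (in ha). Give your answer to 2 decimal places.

|Patch 1 ∩ Patch 2| = 62.9615.
|(Patch 1 ∩ Patch 2) ∩ Patch 3| = 34.0542.
|(Patch 1 ∩ Patch 2) ∖ Patch 3| = 62.9615 − 34.0542 = 28.91.

28.91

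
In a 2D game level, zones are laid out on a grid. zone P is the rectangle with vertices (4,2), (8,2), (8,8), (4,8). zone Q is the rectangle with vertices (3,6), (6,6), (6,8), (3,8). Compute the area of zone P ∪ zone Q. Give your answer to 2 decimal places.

26.00

By inclusion–exclusion:
Individual areas: |zone P| = 24, |zone Q| = 6.
|zone P∩zone Q|: x∈[4,6], y∈[6,8] → 2·2 = 4.
|zone P ∪ zone Q| = 30 − 4 = 26.00.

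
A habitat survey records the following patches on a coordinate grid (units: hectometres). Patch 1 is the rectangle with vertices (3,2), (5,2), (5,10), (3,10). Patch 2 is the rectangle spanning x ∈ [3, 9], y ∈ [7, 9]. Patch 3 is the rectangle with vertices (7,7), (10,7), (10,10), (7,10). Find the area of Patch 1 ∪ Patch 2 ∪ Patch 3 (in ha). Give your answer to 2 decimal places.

By inclusion–exclusion:
Individual areas: |Patch 1| = 16, |Patch 2| = 12, |Patch 3| = 9.
|Patch 1∩Patch 2|: x∈[3,5], y∈[7,9] → 2·2 = 4.
|Patch 1∩Patch 3| = 0 (no overlap).
|Patch 2∩Patch 3|: x∈[7,9], y∈[7,9] → 2·2 = 4.
|Patch 1∩Patch 2∩Patch 3| = 0.
|Patch 1 ∪ Patch 2 ∪ Patch 3| = 37 − 8 + 0 = 29.00.

29.00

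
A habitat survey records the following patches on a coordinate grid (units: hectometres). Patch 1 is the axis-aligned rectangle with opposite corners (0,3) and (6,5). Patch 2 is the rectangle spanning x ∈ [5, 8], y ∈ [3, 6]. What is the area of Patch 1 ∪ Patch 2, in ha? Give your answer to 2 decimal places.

19.00

By inclusion–exclusion:
Individual areas: |Patch 1| = 12, |Patch 2| = 9.
|Patch 1∩Patch 2|: x∈[5,6], y∈[3,5] → 1·2 = 2.
|Patch 1 ∪ Patch 2| = 21 − 2 = 19.00.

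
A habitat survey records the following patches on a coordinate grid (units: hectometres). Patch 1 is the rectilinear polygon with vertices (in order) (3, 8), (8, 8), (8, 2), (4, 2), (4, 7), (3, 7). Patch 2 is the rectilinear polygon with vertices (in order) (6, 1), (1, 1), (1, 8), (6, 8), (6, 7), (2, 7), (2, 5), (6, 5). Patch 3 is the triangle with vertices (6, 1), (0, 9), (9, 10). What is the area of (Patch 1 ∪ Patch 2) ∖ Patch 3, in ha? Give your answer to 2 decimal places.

|Patch 1 ∪ Patch 2| = 43.
|(Patch 1 ∪ Patch 2) ∩ Patch 3| = 22.8333.
|(Patch 1 ∪ Patch 2) ∖ Patch 3| = 43 − 22.8333 = 20.17.

20.17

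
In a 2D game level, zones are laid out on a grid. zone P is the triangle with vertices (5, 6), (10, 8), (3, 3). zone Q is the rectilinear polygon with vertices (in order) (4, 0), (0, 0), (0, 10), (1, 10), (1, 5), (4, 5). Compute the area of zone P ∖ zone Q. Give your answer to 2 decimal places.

|zone P| = 5.5, |zone P∩zone Q| = 0.3929.
|zone P ∖ zone Q| = |zone P| − |zone P∩zone Q| = 5.5 − 0.3929 = 5.11.

5.11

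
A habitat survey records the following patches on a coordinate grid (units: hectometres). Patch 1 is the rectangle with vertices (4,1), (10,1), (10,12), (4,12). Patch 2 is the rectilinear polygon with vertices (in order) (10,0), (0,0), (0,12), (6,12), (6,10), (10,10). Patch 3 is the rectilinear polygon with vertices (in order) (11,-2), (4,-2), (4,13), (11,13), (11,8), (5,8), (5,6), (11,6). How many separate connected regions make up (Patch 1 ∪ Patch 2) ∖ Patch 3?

(Patch 1 ∪ Patch 2) ∖ Patch 3 splits into 2 disjoint pieces (area 48, area 10).

2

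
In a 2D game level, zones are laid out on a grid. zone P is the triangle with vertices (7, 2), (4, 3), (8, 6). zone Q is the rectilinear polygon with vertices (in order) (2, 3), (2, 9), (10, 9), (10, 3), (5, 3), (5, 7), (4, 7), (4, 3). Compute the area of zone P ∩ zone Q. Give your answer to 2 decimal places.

4.50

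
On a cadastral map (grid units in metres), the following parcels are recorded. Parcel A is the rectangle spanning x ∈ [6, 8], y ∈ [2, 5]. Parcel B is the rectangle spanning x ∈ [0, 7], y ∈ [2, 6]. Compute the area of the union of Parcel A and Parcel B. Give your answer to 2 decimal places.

31.00

By inclusion–exclusion:
Individual areas: |Parcel A| = 6, |Parcel B| = 28.
|Parcel A∩Parcel B|: x∈[6,7], y∈[2,5] → 1·3 = 3.
|Parcel A ∪ Parcel B| = 34 − 3 = 31.00.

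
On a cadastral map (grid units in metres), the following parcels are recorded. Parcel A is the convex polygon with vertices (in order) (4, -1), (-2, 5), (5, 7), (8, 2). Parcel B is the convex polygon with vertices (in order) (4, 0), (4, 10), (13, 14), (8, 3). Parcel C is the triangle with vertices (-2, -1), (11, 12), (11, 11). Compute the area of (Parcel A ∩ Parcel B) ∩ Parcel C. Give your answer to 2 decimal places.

The region (Parcel A ∩ Parcel B) ∩ Parcel C is the polygon with vertices (5.594,6.01), (4,4.538), (4,5), (5.375,6.375).
By the shoelace formula its area is 0.77.

0.77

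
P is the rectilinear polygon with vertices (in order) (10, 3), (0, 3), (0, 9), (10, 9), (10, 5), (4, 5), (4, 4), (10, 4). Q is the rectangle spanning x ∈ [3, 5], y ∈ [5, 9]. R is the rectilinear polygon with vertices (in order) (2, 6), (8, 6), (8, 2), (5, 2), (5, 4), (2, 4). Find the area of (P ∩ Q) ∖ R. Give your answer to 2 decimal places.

|P ∩ Q| = 8.
|(P ∩ Q) ∩ R| = 2.
|(P ∩ Q) ∖ R| = 8 − 2 = 6.00.

6.00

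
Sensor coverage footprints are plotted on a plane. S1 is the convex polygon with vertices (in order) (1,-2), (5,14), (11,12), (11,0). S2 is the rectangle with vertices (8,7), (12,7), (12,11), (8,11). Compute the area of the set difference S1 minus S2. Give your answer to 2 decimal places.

100.00

|S1| = 112, |S1∩S2| = 12.
|S1 ∖ S2| = |S1| − |S1∩S2| = 112 − 12 = 100.00.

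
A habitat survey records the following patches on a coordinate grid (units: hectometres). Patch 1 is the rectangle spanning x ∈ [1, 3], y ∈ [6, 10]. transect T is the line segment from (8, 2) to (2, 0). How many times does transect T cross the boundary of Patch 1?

0

The segment lies entirely outside Patch 1 and never meets its boundary.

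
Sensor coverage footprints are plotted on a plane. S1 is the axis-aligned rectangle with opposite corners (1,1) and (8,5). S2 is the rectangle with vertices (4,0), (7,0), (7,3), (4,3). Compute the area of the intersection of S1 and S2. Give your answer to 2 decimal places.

6.00

|S1∩S2|: x∈[4,7], y∈[1,3] → 3·2 = 6.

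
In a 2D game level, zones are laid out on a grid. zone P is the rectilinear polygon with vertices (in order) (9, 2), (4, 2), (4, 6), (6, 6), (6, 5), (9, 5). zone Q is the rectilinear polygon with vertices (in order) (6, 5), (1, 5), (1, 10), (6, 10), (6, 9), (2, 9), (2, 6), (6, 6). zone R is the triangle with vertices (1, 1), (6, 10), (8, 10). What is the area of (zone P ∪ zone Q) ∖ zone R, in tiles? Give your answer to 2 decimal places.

26.71

|zone P ∪ zone Q| = 28.
|(zone P ∪ zone Q) ∩ zone R| = 1.2857.
|(zone P ∪ zone Q) ∖ zone R| = 28 − 1.2857 = 26.71.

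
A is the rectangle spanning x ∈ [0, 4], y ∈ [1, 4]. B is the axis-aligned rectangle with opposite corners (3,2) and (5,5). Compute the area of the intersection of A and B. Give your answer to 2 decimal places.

|A∩B|: x∈[3,4], y∈[2,4] → 1·2 = 2.

2.00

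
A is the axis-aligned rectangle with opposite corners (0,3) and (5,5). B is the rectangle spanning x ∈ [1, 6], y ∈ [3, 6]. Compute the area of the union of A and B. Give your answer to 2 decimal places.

By inclusion–exclusion:
Individual areas: |A| = 10, |B| = 15.
|A∩B|: x∈[1,5], y∈[3,5] → 4·2 = 8.
|A ∪ B| = 25 − 8 = 17.00.

17.00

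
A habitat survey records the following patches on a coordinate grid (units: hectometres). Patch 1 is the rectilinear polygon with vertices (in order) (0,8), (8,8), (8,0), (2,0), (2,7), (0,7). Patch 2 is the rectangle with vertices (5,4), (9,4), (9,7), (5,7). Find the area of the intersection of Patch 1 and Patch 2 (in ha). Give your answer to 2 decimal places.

The intersection is the polygon with vertices (8,4), (5,4), (5,7), (8,7).
By the shoelace formula its area is 9.00.

9.00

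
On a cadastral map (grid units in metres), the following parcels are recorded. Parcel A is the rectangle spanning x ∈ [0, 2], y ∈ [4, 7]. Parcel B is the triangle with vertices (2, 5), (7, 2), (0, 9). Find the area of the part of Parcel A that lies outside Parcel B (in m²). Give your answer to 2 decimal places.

|Parcel A| = 6, |Parcel A∩Parcel B| = 1.
|Parcel A ∖ Parcel B| = |Parcel A| − |Parcel A∩Parcel B| = 6 − 1 = 5.00.

5.00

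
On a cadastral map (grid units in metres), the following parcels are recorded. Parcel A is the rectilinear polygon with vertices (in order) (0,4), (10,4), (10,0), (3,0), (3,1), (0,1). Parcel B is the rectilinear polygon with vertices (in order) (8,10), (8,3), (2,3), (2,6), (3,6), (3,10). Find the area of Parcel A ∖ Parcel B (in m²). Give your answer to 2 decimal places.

|Parcel A| = 37, |Parcel A∩Parcel B| = 6.
|Parcel A ∖ Parcel B| = |Parcel A| − |Parcel A∩Parcel B| = 37 − 6 = 31.00.

31.00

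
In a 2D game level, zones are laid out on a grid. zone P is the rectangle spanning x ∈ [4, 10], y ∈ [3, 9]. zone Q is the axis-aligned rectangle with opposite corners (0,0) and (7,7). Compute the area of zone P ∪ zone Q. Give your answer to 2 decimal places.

By inclusion–exclusion:
Individual areas: |zone P| = 36, |zone Q| = 49.
|zone P∩zone Q|: x∈[4,7], y∈[3,7] → 3·4 = 12.
|zone P ∪ zone Q| = 85 − 12 = 73.00.

73.00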